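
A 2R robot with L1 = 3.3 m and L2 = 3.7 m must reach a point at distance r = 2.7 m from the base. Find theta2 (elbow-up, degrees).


cos(theta2) = (r^2 - L1^2 - L2^2) / (2*L1*L2)
cos(theta2) = (7.29 - 10.89 - 13.69) / 24.42
cos(theta2) = -0.708026
theta2 = 135.0745 degrees


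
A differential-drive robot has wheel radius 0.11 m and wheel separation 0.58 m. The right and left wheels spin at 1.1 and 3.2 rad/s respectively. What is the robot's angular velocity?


vR = r*wR = 0.11*1.1 = 0.121 m/s
vL = r*wL = 0.11*3.2 = 0.352 m/s
v = (vR+vL)/2 = 0.2365 m/s
omega = (vR-vL)/L = -0.3983 rad/s
angular velocity = -0.3983 rad/s


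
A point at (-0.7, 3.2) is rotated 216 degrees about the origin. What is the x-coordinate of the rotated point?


x' = x*cos(theta) - y*sin(theta)
cos(216 deg) = -0.809, sin(216 deg) = -0.5878
x' = -0.7 * -0.809 - 3.2 * -0.5878
= 0.5663 - -1.8809
= 2.4472


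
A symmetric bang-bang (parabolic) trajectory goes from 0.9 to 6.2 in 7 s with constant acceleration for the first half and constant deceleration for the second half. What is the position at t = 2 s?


Symmetric rest-to-rest: each phase covers (pf-p0)/2 in time T/2. 0.5*a*(T/2)^2 = (pf-p0)/2 => a = 4*(pf-p0)/T^2
a = 4*(6.2-0.9)/7^2 = 0.4327
t = 2 is in the acceleration phase (t <= T/2).
p = p0 + 0.5*a*t^2 = 0.9 + 0.5*0.4327*2^2
= 1.7653


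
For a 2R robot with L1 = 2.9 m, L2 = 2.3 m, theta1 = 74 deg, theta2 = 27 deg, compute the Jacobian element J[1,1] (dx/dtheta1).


J[1,1] = -L1*sin(t1) - L2*sin(t1+t2)
= -2.9*sin(74) - 2.3*sin(101)
= -5.0454


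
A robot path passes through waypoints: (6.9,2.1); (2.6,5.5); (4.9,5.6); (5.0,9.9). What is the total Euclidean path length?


Segment lengths:
  seg1 = sqrt((-4.3)^2 + (3.4)^2) = 5.4818
  seg2 = sqrt((2.3)^2 + (0.1)^2) = 2.3022
  seg3 = sqrt((0.1)^2 + (4.3)^2) = 4.3012
Total = 12.0851


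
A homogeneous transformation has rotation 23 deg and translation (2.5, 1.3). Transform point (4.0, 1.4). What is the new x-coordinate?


x' = cos(theta)*px - sin(theta)*py + tx
= 0.9205*4.0 - 0.3907*1.4 + 2.5
= 5.635


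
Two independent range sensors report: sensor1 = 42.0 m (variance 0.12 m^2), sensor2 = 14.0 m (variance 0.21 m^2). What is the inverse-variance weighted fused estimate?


w1 = (1/var1) / (1/var1 + 1/var2)
   = 8.3333 / (8.3333 + 4.7619) = 0.6364
w2 = 1 - w1 = 0.3636
fused = w1*s1 + w2*s2 = 26.7273 + 5.0909
= 31.8182 m


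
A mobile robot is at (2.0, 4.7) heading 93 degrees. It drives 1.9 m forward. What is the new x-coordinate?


x_new = x0 + d*cos(theta)
= 2.0 + 1.9*cos(93)
= 2.0 + -0.0994
= 1.9006


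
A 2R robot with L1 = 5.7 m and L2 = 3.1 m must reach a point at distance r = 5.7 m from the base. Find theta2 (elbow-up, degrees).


cos(theta2) = (r^2 - L1^2 - L2^2) / (2*L1*L2)
cos(theta2) = (32.49 - 32.49 - 9.61) / 35.34
cos(theta2) = -0.27193
theta2 = 105.7791 degrees


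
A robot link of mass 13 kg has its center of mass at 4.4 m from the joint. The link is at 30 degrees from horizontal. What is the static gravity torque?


tau = m*g*L*cos(angle)
= 13 * 9.81 * 4.4 * cos(30 deg)
= 13 * 9.81 * 4.4 * 0.866
= 485.9546 Nm


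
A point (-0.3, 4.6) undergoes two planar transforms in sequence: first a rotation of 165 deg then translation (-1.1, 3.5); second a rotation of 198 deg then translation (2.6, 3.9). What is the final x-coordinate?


After transform 1:
x1 = cos(165)*-0.3 - sin(165)*4.6 + -1.1 = -2.0008
y1 = sin(165)*-0.3 + cos(165)*4.6 + 3.5 = -1.0209
After transform 2:
x2 = cos(198)*-2.0008 - sin(198)*-1.0209 + 2.6
= 4.1874


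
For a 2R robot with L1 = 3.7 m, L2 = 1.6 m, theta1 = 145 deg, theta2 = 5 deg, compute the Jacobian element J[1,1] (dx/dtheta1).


J[1,1] = -L1*sin(t1) - L2*sin(t1+t2)
= -3.7*sin(145) - 1.6*sin(150)
= -2.9222


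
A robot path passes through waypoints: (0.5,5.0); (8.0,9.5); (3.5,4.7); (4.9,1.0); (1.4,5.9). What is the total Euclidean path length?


Segment lengths:
  seg1 = sqrt((7.5)^2 + (4.5)^2) = 8.7464
  seg2 = sqrt((-4.5)^2 + (-4.8)^2) = 6.5795
  seg3 = sqrt((1.4)^2 + (-3.7)^2) = 3.956
  seg4 = sqrt((-3.5)^2 + (4.9)^2) = 6.0216
Total = 25.3036


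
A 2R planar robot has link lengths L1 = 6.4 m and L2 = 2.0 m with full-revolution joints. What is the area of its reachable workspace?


r_max = L1 + L2 = 8.4 m
r_min = |L1 - L2| = 4.4 m
Area = pi*(r_max^2 - r_min^2)
= pi*(70.56 - 19.36)
= pi * 51.2
= 160.8495 m^2


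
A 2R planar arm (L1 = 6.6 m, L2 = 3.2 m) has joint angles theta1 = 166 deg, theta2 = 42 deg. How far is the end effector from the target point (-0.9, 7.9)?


End effector via forward kinematics:
x = L1*cos(t1) + L2*cos(t1+t2) = -9.2294
y = L1*sin(t1) + L2*sin(t1+t2) = 0.0944
Distance to target:
d = sqrt((-0.9 - -9.2294)^2 + (7.9 - 0.0944)^2)
= sqrt(69.3786 + 60.9278)
= 11.4152 m


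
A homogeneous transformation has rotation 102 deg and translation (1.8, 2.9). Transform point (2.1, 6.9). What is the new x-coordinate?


x' = cos(theta)*px - sin(theta)*py + tx
= -0.2079*2.1 - 0.9781*6.9 + 1.8
= -5.3858


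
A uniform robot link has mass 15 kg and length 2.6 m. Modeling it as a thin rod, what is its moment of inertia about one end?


I = (1/3) * m * L^2
= (1/3) * 15 * 2.6^2
= 0.333333 * 15 * 6.76
= 33.8 kg*m^2


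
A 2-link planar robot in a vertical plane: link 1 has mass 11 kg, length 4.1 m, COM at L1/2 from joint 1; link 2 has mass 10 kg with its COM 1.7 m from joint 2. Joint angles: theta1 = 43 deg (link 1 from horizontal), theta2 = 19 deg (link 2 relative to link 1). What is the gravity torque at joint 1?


Horizontal distance from joint 1 to link-1 COM:
  x_c1 = (L1/2)*cos(t1) = 2.05 * 0.7314 = 1.4993 m
Horizontal distance from joint 1 to link-2 COM:
  x_c2 = L1*cos(t1) + Lc2*cos(t1+t2)
       = 4.1*0.7314 + 1.7*0.4695 = 3.7967 m
tau1 = m1*g*x_c1 + m2*g*x_c2
     = 11*9.81*1.4993 + 10*9.81*3.7967
     = 161.7868 + 372.4515
     = 534.2383 Nm


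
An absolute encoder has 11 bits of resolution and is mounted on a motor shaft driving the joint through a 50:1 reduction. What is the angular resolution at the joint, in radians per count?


counts = 2^11 = 2048
effective counts at joint = 2048 * 50 = 102400
resolution = 2*pi / 102400
= 6.1359e-05 rad/count


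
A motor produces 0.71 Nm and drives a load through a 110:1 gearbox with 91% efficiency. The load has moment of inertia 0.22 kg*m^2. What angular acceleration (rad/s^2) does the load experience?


tau_out = tau_motor * N * eta
= 0.71 * 110 * 0.91 = 71.071 Nm
alpha = tau_out / I = 71.071 / 0.22
= 323.05 rad/s^2


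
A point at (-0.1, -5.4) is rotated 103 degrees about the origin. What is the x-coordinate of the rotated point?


x' = x*cos(theta) - y*sin(theta)
cos(103 deg) = -0.225, sin(103 deg) = 0.9744
x' = -0.1 * -0.225 - -5.4 * 0.9744
= 0.0225 - -5.2616
= 5.2841


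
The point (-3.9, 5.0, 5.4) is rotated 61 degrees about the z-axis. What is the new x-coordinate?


Rotation about z-axis: x' = x*cos(theta) - y*sin(theta)
= -3.9 * 0.4848 - 5.0 * 0.8746
= -6.2639


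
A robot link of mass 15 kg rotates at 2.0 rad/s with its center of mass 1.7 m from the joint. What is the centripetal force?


F = m * omega^2 * r
= 15 * 2.0^2 * 1.7
= 15 * 4.0 * 1.7
= 102.0 N


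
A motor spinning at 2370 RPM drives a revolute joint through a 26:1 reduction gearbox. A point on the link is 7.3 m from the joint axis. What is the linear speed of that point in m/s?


omega_motor = 2370 * 2*pi/60 = 248.1858 rad/s
omega_joint = omega_motor / 26 = 9.5456 rad/s
v = omega_joint * r = 9.5456 * 7.3
= 69.6829 m/s


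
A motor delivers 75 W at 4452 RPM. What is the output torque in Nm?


omega = 4452 * 2*pi/60 = 466.2123 rad/s
tau = P / omega = 75 / 466.2123
= 0.1609 Nm


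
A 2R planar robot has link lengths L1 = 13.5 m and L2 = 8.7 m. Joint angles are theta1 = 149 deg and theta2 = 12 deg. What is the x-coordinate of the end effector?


Convert angles to radians: theta1 = 2.6005, theta2 = 0.2094
x = L1*cos(theta1) + L2*cos(theta1+theta2)
x = -11.5718 + -8.226
x = -19.7978


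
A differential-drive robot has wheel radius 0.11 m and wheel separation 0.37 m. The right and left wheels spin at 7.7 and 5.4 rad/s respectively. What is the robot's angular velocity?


vR = r*wR = 0.11*7.7 = 0.847 m/s
vL = r*wL = 0.11*5.4 = 0.594 m/s
v = (vR+vL)/2 = 0.7205 m/s
omega = (vR-vL)/L = 0.6838 rad/s
angular velocity = 0.6838 rad/s


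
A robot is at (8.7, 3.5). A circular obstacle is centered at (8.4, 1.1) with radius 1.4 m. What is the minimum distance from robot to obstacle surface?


center_dist = sqrt((8.7-8.4)^2 + (3.5-1.1)^2)
= sqrt(0.09 + 5.76)
= 2.4187
min_dist = center_dist - radius = 2.4187 - 1.4 = 1.0187 m


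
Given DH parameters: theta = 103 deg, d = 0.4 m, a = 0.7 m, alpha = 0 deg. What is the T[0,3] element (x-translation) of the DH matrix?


T[0,3] = a * cos(theta)
= 0.7 * cos(103 deg)
= 0.7 * -0.225
= -0.1575


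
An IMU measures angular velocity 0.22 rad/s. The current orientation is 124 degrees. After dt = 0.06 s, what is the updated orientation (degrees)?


delta_theta = w * dt = 0.22 * 0.06 = 0.0132 rad
= 0.7563 deg
theta_new = 124 + 0.7563 = 124.7563 deg


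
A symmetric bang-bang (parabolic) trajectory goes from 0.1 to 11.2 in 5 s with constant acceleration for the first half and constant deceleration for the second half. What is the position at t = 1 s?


Symmetric rest-to-rest: each phase covers (pf-p0)/2 in time T/2. 0.5*a*(T/2)^2 = (pf-p0)/2 => a = 4*(pf-p0)/T^2
a = 4*(11.2-0.1)/5^2 = 1.776
t = 1 is in the acceleration phase (t <= T/2).
p = p0 + 0.5*a*t^2 = 0.1 + 0.5*1.776*1^2
= 0.988


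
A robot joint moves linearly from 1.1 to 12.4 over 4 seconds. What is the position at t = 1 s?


s = t/T = 1/4 = 0.25
p(t) = p0 + (pf-p0)*s
= 1.1 + (12.4 - 1.1) * 0.25
= 3.925


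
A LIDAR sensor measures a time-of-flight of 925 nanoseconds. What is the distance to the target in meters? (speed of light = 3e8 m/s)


tof = 925 ns = 9.25e-07 s
dist = c * tof / 2
= 3e8 * 9.25e-07 / 2
= 138.75 m


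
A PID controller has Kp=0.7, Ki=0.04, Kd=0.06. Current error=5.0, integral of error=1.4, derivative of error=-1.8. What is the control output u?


u = Kp*e + Ki*int(e) + Kd*de/dt
= 0.7*5.0 + 0.04*1.4 + 0.06*(-1.8)
= 3.5 + 0.056 + -0.108
= 3.448


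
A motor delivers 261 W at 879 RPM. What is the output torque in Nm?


omega = 879 * 2*pi/60 = 92.0487 rad/s
tau = P / omega = 261 / 92.0487
= 2.8355 Nm


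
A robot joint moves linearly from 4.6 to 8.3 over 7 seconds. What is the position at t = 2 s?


s = t/T = 2/7 = 0.2857
p(t) = p0 + (pf-p0)*s
= 4.6 + (8.3 - 4.6) * 0.2857
= 5.6571


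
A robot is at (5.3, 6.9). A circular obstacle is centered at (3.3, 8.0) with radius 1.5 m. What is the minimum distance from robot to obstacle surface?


center_dist = sqrt((5.3-3.3)^2 + (6.9-8.0)^2)
= sqrt(4.0 + 1.21)
= 2.2825
min_dist = center_dist - radius = 2.2825 - 1.5 = 0.7825 m


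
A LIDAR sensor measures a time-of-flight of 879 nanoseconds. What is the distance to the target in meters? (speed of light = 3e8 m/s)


tof = 879 ns = 8.79e-07 s
dist = c * tof / 2
= 3e8 * 8.79e-07 / 2
= 131.85 m


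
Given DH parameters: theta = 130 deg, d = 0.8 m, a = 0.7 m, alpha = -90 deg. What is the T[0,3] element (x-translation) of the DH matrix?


T[0,3] = a * cos(theta)
= 0.7 * cos(130 deg)
= 0.7 * -0.6428
= -0.45


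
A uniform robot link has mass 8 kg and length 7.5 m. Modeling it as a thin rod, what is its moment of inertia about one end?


I = (1/3) * m * L^2
= (1/3) * 8 * 7.5^2
= 0.333333 * 8 * 56.25
= 150.0 kg*m^2


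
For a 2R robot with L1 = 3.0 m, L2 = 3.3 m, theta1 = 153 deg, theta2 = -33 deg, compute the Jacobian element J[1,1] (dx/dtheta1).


J[1,1] = -L1*sin(t1) - L2*sin(t1+t2)
= -3.0*sin(153) - 3.3*sin(120)
= -4.2199


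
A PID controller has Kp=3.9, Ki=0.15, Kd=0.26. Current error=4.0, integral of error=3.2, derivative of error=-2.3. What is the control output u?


u = Kp*e + Ki*int(e) + Kd*de/dt
= 3.9*4.0 + 0.15*3.2 + 0.26*(-2.3)
= 15.6 + 0.48 + -0.598
= 15.482


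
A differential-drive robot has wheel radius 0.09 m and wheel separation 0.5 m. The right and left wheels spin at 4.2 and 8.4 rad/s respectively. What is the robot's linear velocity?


vR = r*wR = 0.09*4.2 = 0.378 m/s
vL = r*wL = 0.09*8.4 = 0.756 m/s
v = (vR+vL)/2 = 0.567 m/s
omega = (vR-vL)/L = -0.756 rad/s
linear velocity = 0.567 m/s


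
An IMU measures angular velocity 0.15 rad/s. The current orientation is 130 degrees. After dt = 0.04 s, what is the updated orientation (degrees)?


delta_theta = w * dt = 0.15 * 0.04 = 0.006 rad
= 0.3438 deg
theta_new = 130 + 0.3438 = 130.3438 deg


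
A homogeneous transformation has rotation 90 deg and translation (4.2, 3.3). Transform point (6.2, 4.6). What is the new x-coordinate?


x' = cos(theta)*px - sin(theta)*py + tx
= 0.0*6.2 - 1.0*4.6 + 4.2
= -0.4


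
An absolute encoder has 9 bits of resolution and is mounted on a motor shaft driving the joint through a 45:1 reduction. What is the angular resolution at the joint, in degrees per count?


counts = 2^9 = 512
effective counts at joint = 512 * 45 = 23040
resolution = 360 / 23040
= 0.0156 deg/count


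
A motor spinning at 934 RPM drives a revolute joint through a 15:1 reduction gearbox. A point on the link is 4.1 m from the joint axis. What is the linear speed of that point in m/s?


omega_motor = 934 * 2*pi/60 = 97.8083 rad/s
omega_joint = omega_motor / 15 = 6.5206 rad/s
v = omega_joint * r = 6.5206 * 4.1
= 26.7343 m/s


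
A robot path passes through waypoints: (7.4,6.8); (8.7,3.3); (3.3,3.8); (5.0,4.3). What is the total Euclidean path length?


Segment lengths:
  seg1 = sqrt((1.3)^2 + (-3.5)^2) = 3.7336
  seg2 = sqrt((-5.4)^2 + (0.5)^2) = 5.4231
  seg3 = sqrt((1.7)^2 + (0.5)^2) = 1.772
Total = 10.9287


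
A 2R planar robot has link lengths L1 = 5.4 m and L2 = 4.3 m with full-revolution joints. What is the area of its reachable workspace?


r_max = L1 + L2 = 9.7 m
r_min = |L1 - L2| = 1.1 m
Area = pi*(r_max^2 - r_min^2)
= pi*(94.09 - 1.21)
= pi * 92.88
= 291.7911 m^2


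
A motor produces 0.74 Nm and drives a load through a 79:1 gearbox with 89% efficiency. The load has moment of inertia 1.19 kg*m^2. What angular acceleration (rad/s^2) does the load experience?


tau_out = tau_motor * N * eta
= 0.74 * 79 * 0.89 = 52.0294 Nm
alpha = tau_out / I = 52.0294 / 1.19
= 43.7222 rad/s^2


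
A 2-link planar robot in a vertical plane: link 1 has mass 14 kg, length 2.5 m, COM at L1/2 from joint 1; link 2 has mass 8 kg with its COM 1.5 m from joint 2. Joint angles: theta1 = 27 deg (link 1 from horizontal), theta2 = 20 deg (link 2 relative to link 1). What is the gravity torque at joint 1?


Horizontal distance from joint 1 to link-1 COM:
  x_c1 = (L1/2)*cos(t1) = 1.25 * 0.891 = 1.1138 m
Horizontal distance from joint 1 to link-2 COM:
  x_c2 = L1*cos(t1) + Lc2*cos(t1+t2)
       = 2.5*0.891 + 1.5*0.682 = 3.2505 m
tau1 = m1*g*x_c1 + m2*g*x_c2
     = 14*9.81*1.1138 + 8*9.81*3.2505
     = 152.9635 + 255.1003
     = 408.0639 Nm


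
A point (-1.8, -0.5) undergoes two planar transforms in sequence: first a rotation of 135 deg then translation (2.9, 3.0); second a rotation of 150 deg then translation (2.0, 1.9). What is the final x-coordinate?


After transform 1:
x1 = cos(135)*-1.8 - sin(135)*-0.5 + 2.9 = 4.5263
y1 = sin(135)*-1.8 + cos(135)*-0.5 + 3.0 = 2.0808
After transform 2:
x2 = cos(150)*4.5263 - sin(150)*2.0808 + 2.0
= -2.9603


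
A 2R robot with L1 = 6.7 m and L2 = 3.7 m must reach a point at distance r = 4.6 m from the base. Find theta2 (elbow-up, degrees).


cos(theta2) = (r^2 - L1^2 - L2^2) / (2*L1*L2)
cos(theta2) = (21.16 - 44.89 - 13.69) / 49.58
cos(theta2) = -0.75474
theta2 = 139.0026 degrees


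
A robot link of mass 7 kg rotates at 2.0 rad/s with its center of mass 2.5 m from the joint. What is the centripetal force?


F = m * omega^2 * r
= 7 * 2.0^2 * 2.5
= 7 * 4.0 * 2.5
= 70.0 N


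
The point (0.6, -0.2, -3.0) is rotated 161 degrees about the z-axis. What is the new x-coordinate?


Rotation about z-axis: x' = x*cos(theta) - y*sin(theta)
= 0.6 * -0.9455 - -0.2 * 0.3256
= -0.5022


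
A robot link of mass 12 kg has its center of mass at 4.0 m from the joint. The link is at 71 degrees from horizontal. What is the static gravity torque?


tau = m*g*L*cos(angle)
= 12 * 9.81 * 4.0 * cos(71 deg)
= 12 * 9.81 * 4.0 * 0.3256
= 153.3035 Nm


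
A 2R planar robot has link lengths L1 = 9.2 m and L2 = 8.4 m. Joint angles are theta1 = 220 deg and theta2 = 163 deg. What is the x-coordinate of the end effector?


Convert angles to radians: theta1 = 3.8397, theta2 = 2.8449
x = L1*cos(theta1) + L2*cos(theta1+theta2)
x = -7.0476 + 7.7322
x = 0.6846


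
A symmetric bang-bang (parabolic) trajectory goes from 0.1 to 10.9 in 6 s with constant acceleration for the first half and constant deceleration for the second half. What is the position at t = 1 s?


Symmetric rest-to-rest: each phase covers (pf-p0)/2 in time T/2. 0.5*a*(T/2)^2 = (pf-p0)/2 => a = 4*(pf-p0)/T^2
a = 4*(10.9-0.1)/6^2 = 1.2
t = 1 is in the acceleration phase (t <= T/2).
p = p0 + 0.5*a*t^2 = 0.1 + 0.5*1.2*1^2
= 0.7


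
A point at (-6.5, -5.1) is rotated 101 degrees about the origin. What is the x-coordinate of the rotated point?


x' = x*cos(theta) - y*sin(theta)
cos(101 deg) = -0.1908, sin(101 deg) = 0.9816
x' = -6.5 * -0.1908 - -5.1 * 0.9816
= 1.2403 - -5.0063
= 6.2466


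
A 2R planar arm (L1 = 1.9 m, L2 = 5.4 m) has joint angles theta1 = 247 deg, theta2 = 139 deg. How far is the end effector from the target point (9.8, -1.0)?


End effector via forward kinematics:
x = L1*cos(t1) + L2*cos(t1+t2) = 4.1111
y = L1*sin(t1) + L2*sin(t1+t2) = 0.6182
Distance to target:
d = sqrt((9.8 - 4.1111)^2 + (-1.0 - 0.6182)^2)
= sqrt(32.3636 + 2.6187)
= 5.9146 m


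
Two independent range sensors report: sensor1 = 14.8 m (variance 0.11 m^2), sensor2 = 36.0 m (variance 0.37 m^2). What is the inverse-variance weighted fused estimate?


w1 = (1/var1) / (1/var1 + 1/var2)
   = 9.0909 / (9.0909 + 2.7027) = 0.7708
w2 = 1 - w1 = 0.2292
fused = w1*s1 + w2*s2 = 11.4083 + 8.25
= 19.6583 m


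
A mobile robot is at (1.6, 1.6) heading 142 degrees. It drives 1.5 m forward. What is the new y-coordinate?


y_new = y0 + d*sin(theta)
= 1.6 + 1.5*sin(142)
= 1.6 + 0.9235
= 2.5235


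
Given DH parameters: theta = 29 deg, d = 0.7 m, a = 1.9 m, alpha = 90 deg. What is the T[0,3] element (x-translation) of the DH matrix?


T[0,3] = a * cos(theta)
= 1.9 * cos(29 deg)
= 1.9 * 0.8746
= 1.6618


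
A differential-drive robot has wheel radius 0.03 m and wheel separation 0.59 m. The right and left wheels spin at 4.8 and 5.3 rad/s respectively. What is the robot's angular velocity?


vR = r*wR = 0.03*4.8 = 0.144 m/s
vL = r*wL = 0.03*5.3 = 0.159 m/s
v = (vR+vL)/2 = 0.1515 m/s
omega = (vR-vL)/L = -0.0254 rad/s
angular velocity = -0.0254 rad/s


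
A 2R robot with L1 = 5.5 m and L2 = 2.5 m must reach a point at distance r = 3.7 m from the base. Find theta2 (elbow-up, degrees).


cos(theta2) = (r^2 - L1^2 - L2^2) / (2*L1*L2)
cos(theta2) = (13.69 - 30.25 - 6.25) / 27.5
cos(theta2) = -0.829455
theta2 = 146.0427 degrees


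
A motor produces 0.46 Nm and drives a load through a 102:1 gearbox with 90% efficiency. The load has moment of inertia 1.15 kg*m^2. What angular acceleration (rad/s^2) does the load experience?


tau_out = tau_motor * N * eta
= 0.46 * 102 * 0.9 = 42.228 Nm
alpha = tau_out / I = 42.228 / 1.15
= 36.72 rad/s^2


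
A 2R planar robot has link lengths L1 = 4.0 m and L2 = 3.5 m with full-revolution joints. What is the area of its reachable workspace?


r_max = L1 + L2 = 7.5 m
r_min = |L1 - L2| = 0.5 m
Area = pi*(r_max^2 - r_min^2)
= pi*(56.25 - 0.25)
= pi * 56.0
= 175.9292 m^2


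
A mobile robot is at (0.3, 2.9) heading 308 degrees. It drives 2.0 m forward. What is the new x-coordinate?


x_new = x0 + d*cos(theta)
= 0.3 + 2.0*cos(308)
= 0.3 + 1.2313
= 1.5313


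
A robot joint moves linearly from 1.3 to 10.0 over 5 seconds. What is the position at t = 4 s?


s = t/T = 4/5 = 0.8
p(t) = p0 + (pf-p0)*s
= 1.3 + (10.0 - 1.3) * 0.8
= 8.26


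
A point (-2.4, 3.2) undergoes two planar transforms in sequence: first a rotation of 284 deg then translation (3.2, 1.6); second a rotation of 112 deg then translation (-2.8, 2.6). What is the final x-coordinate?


After transform 1:
x1 = cos(284)*-2.4 - sin(284)*3.2 + 3.2 = 5.7243
y1 = sin(284)*-2.4 + cos(284)*3.2 + 1.6 = 4.7029
After transform 2:
x2 = cos(112)*5.7243 - sin(112)*4.7029 + -2.8
= -9.3048


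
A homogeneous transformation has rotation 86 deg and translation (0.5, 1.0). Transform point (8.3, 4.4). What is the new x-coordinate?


x' = cos(theta)*px - sin(theta)*py + tx
= 0.0698*8.3 - 0.9976*4.4 + 0.5
= -3.3103


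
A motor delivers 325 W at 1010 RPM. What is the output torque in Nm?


omega = 1010 * 2*pi/60 = 105.767 rad/s
tau = P / omega = 325 / 105.767
= 3.0728 Nm


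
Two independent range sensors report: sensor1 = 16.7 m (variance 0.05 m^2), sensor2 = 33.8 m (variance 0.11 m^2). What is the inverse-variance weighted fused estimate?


w1 = (1/var1) / (1/var1 + 1/var2)
   = 20.0 / (20.0 + 9.0909) = 0.6875
w2 = 1 - w1 = 0.3125
fused = w1*s1 + w2*s2 = 11.4812 + 10.5625
= 22.0438 m


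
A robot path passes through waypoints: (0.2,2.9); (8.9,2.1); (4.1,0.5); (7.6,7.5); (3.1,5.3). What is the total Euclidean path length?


Segment lengths:
  seg1 = sqrt((8.7)^2 + (-0.8)^2) = 8.7367
  seg2 = sqrt((-4.8)^2 + (-1.6)^2) = 5.0596
  seg3 = sqrt((3.5)^2 + (7.0)^2) = 7.8262
  seg4 = sqrt((-4.5)^2 + (-2.2)^2) = 5.009
Total = 26.6316


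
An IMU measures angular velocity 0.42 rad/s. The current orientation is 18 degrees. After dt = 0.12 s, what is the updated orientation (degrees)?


delta_theta = w * dt = 0.42 * 0.12 = 0.0504 rad
= 2.8877 deg
theta_new = 18 + 2.8877 = 20.8877 deg


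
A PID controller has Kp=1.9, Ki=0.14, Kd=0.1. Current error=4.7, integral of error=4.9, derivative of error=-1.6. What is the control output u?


u = Kp*e + Ki*int(e) + Kd*de/dt
= 1.9*4.7 + 0.14*4.9 + 0.1*(-1.6)
= 8.93 + 0.686 + -0.16
= 9.456


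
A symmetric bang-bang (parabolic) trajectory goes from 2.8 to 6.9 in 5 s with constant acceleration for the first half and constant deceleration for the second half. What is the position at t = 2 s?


Symmetric rest-to-rest: each phase covers (pf-p0)/2 in time T/2. 0.5*a*(T/2)^2 = (pf-p0)/2 => a = 4*(pf-p0)/T^2
a = 4*(6.9-2.8)/5^2 = 0.656
t = 2 is in the acceleration phase (t <= T/2).
p = p0 + 0.5*a*t^2 = 2.8 + 0.5*0.656*2^2
= 4.112


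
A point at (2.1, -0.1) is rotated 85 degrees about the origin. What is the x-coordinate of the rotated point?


x' = x*cos(theta) - y*sin(theta)
cos(85 deg) = 0.0872, sin(85 deg) = 0.9962
x' = 2.1 * 0.0872 - -0.1 * 0.9962
= 0.183 - -0.0996
= 0.2826


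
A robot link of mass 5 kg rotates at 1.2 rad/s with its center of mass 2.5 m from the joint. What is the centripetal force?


F = m * omega^2 * r
= 5 * 1.2^2 * 2.5
= 5 * 1.44 * 2.5
= 18.0 N


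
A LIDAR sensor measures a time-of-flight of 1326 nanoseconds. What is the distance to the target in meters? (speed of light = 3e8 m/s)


tof = 1326 ns = 1.326e-06 s
dist = c * tof / 2
= 3e8 * 1.326e-06 / 2
= 198.9 m


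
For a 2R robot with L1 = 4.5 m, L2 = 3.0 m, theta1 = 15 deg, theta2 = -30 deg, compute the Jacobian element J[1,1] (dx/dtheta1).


J[1,1] = -L1*sin(t1) - L2*sin(t1+t2)
= -4.5*sin(15) - 3.0*sin(-15)
= -0.3882


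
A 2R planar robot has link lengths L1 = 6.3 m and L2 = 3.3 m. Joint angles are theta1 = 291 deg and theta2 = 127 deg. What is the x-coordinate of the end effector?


Convert angles to radians: theta1 = 5.0789, theta2 = 2.2166
x = L1*cos(theta1) + L2*cos(theta1+theta2)
x = 2.2577 + 1.7487
x = 4.0065


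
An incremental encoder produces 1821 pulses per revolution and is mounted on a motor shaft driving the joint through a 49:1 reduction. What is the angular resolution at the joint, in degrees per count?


counts per rev = 1821
effective counts at joint = 1821 * 49 = 89229
resolution = 360 / 89229
= 0.004 deg/count


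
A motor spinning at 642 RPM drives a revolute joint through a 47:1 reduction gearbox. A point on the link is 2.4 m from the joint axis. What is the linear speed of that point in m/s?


omega_motor = 642 * 2*pi/60 = 67.2301 rad/s
omega_joint = omega_motor / 47 = 1.4304 rad/s
v = omega_joint * r = 1.4304 * 2.4
= 3.433 m/s


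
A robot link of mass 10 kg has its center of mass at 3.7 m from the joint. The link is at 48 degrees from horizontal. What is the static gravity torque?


tau = m*g*L*cos(angle)
= 10 * 9.81 * 3.7 * cos(48 deg)
= 10 * 9.81 * 3.7 * 0.6691
= 242.8743 Nm


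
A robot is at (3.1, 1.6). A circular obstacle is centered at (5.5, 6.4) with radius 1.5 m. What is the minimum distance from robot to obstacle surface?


center_dist = sqrt((3.1-5.5)^2 + (1.6-6.4)^2)
= sqrt(5.76 + 23.04)
= 5.3666
min_dist = center_dist - radius = 5.3666 - 1.5 = 3.8666 m


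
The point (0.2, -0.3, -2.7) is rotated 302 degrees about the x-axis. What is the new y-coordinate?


Rotation about x-axis: y' = y*cos(theta) - z*sin(theta)
= -0.3 * 0.5299 - -2.7 * -0.848
= -2.4487


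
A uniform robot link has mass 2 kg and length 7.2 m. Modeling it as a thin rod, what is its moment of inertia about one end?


I = (1/3) * m * L^2
= (1/3) * 2 * 7.2^2
= 0.333333 * 2 * 51.84
= 34.56 kg*m^2


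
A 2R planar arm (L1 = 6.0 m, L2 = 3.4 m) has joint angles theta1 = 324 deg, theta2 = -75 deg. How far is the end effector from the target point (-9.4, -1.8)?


End effector via forward kinematics:
x = L1*cos(t1) + L2*cos(t1+t2) = 3.6357
y = L1*sin(t1) + L2*sin(t1+t2) = -6.7009
Distance to target:
d = sqrt((-9.4 - 3.6357)^2 + (-1.8 - -6.7009)^2)
= sqrt(169.9282 + 24.0187)
= 13.9265 m


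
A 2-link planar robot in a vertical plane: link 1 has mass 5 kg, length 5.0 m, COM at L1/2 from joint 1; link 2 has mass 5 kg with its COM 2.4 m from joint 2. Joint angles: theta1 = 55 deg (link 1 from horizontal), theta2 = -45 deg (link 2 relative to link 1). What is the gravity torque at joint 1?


Horizontal distance from joint 1 to link-1 COM:
  x_c1 = (L1/2)*cos(t1) = 2.5 * 0.5736 = 1.4339 m
Horizontal distance from joint 1 to link-2 COM:
  x_c2 = L1*cos(t1) + Lc2*cos(t1+t2)
       = 5.0*0.5736 + 2.4*0.9848 = 5.2314 m
tau1 = m1*g*x_c1 + m2*g*x_c2
     = 5*9.81*1.4339 + 5*9.81*5.2314
     = 70.3348 + 256.6012
     = 326.936 Nm


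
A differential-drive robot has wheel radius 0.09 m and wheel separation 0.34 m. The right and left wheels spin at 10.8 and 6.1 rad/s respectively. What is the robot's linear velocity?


vR = r*wR = 0.09*10.8 = 0.972 m/s
vL = r*wL = 0.09*6.1 = 0.549 m/s
v = (vR+vL)/2 = 0.7605 m/s
omega = (vR-vL)/L = 1.2441 rad/s
linear velocity = 0.7605 m/s


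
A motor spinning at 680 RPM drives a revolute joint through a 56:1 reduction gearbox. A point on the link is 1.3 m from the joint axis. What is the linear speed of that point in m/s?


omega_motor = 680 * 2*pi/60 = 71.2094 rad/s
omega_joint = omega_motor / 56 = 1.2716 rad/s
v = omega_joint * r = 1.2716 * 1.3
= 1.6531 m/s


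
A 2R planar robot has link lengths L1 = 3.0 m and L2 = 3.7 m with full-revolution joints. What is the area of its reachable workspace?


r_max = L1 + L2 = 6.7 m
r_min = |L1 - L2| = 0.7 m
Area = pi*(r_max^2 - r_min^2)
= pi*(44.89 - 0.49)
= pi * 44.4
= 139.4867 m^2


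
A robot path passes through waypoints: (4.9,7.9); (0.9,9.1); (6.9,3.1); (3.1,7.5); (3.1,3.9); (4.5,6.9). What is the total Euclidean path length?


Segment lengths:
  seg1 = sqrt((-4.0)^2 + (1.2)^2) = 4.1761
  seg2 = sqrt((6.0)^2 + (-6.0)^2) = 8.4853
  seg3 = sqrt((-3.8)^2 + (4.4)^2) = 5.8138
  seg4 = sqrt((0.0)^2 + (-3.6)^2) = 3.6
  seg5 = sqrt((1.4)^2 + (3.0)^2) = 3.3106
Total = 25.3858


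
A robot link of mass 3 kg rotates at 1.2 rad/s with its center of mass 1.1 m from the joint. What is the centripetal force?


F = m * omega^2 * r
= 3 * 1.2^2 * 1.1
= 3 * 1.44 * 1.1
= 4.752 N


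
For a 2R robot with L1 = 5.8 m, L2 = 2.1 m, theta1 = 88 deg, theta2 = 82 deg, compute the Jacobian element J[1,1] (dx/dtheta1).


J[1,1] = -L1*sin(t1) - L2*sin(t1+t2)
= -5.8*sin(88) - 2.1*sin(170)
= -6.1611


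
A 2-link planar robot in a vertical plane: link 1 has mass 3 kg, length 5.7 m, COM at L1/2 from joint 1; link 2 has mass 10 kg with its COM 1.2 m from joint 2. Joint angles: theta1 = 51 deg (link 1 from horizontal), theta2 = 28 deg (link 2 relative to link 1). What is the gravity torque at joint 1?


Horizontal distance from joint 1 to link-1 COM:
  x_c1 = (L1/2)*cos(t1) = 2.85 * 0.6293 = 1.7936 m
Horizontal distance from joint 1 to link-2 COM:
  x_c2 = L1*cos(t1) + Lc2*cos(t1+t2)
       = 5.7*0.6293 + 1.2*0.1908 = 3.8161 m
tau1 = m1*g*x_c1 + m2*g*x_c2
     = 3*9.81*1.7936 + 10*9.81*3.8161
     = 52.7846 + 374.3591
     = 427.1437 Nm


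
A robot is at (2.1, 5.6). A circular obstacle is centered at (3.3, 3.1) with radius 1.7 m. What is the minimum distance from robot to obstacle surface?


center_dist = sqrt((2.1-3.3)^2 + (5.6-3.1)^2)
= sqrt(1.44 + 6.25)
= 2.7731
min_dist = center_dist - radius = 2.7731 - 1.7 = 1.0731 m


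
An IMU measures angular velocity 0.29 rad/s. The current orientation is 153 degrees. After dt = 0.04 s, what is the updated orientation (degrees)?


delta_theta = w * dt = 0.29 * 0.04 = 0.0116 rad
= 0.6646 deg
theta_new = 153 + 0.6646 = 153.6646 deg


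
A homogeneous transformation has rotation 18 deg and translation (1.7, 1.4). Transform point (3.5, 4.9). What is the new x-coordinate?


x' = cos(theta)*px - sin(theta)*py + tx
= 0.9511*3.5 - 0.309*4.9 + 1.7
= 3.5145


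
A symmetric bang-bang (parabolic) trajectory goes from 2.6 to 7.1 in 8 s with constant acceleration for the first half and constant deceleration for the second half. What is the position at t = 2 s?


Symmetric rest-to-rest: each phase covers (pf-p0)/2 in time T/2. 0.5*a*(T/2)^2 = (pf-p0)/2 => a = 4*(pf-p0)/T^2
a = 4*(7.1-2.6)/8^2 = 0.2812
t = 2 is in the acceleration phase (t <= T/2).
p = p0 + 0.5*a*t^2 = 2.6 + 0.5*0.2812*2^2
= 3.1625


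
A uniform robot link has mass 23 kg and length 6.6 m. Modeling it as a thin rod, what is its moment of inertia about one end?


I = (1/3) * m * L^2
= (1/3) * 23 * 6.6^2
= 0.333333 * 23 * 43.56
= 333.96 kg*m^2


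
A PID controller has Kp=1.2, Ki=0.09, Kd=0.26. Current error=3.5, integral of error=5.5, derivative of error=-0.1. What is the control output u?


u = Kp*e + Ki*int(e) + Kd*de/dt
= 1.2*3.5 + 0.09*5.5 + 0.26*(-0.1)
= 4.2 + 0.495 + -0.026
= 4.669


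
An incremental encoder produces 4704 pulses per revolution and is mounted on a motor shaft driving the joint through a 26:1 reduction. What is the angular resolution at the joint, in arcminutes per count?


counts per rev = 4704
effective counts at joint = 4704 * 26 = 122304
resolution = 360*60 / 122304
= 0.1766 arcmin/count


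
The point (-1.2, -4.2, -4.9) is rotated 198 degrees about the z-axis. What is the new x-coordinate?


Rotation about z-axis: x' = x*cos(theta) - y*sin(theta)
= -1.2 * -0.9511 - -4.2 * -0.309
= -0.1566


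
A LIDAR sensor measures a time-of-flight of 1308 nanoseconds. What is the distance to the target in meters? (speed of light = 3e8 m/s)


tof = 1308 ns = 1.308e-06 s
dist = c * tof / 2
= 3e8 * 1.308e-06 / 2
= 196.2 m


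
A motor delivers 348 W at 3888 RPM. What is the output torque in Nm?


omega = 3888 * 2*pi/60 = 407.1504 rad/s
tau = P / omega = 348 / 407.1504
= 0.8547 Nm


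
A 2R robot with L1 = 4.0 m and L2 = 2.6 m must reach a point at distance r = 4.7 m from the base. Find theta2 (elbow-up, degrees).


cos(theta2) = (r^2 - L1^2 - L2^2) / (2*L1*L2)
cos(theta2) = (22.09 - 16.0 - 6.76) / 20.8
cos(theta2) = -0.032212
theta2 = 91.8459 degrees


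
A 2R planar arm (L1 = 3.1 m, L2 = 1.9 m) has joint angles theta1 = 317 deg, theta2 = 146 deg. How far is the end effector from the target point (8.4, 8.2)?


End effector via forward kinematics:
x = L1*cos(t1) + L2*cos(t1+t2) = 1.8398
y = L1*sin(t1) + L2*sin(t1+t2) = -0.2629
Distance to target:
d = sqrt((8.4 - 1.8398)^2 + (8.2 - -0.2629)^2)
= sqrt(43.0364 + 71.6205)
= 10.7078 m


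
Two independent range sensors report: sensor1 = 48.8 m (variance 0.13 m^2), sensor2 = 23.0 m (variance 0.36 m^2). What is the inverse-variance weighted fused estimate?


w1 = (1/var1) / (1/var1 + 1/var2)
   = 7.6923 / (7.6923 + 2.7778) = 0.7347
w2 = 1 - w1 = 0.2653
fused = w1*s1 + w2*s2 = 35.8531 + 6.102
= 41.9551 m


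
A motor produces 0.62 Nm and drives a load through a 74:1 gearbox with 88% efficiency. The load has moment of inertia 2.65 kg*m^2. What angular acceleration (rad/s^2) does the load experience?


tau_out = tau_motor * N * eta
= 0.62 * 74 * 0.88 = 40.3744 Nm
alpha = tau_out / I = 40.3744 / 2.65
= 15.2356 rad/s^2


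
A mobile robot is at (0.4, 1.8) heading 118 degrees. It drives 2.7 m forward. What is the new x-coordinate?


x_new = x0 + d*cos(theta)
= 0.4 + 2.7*cos(118)
= 0.4 + -1.2676
= -0.8676


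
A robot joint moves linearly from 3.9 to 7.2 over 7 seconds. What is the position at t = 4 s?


s = t/T = 4/7 = 0.5714
p(t) = p0 + (pf-p0)*s
= 3.9 + (7.2 - 3.9) * 0.5714
= 5.7857


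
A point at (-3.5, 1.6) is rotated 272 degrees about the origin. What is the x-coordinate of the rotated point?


x' = x*cos(theta) - y*sin(theta)
cos(272 deg) = 0.0349, sin(272 deg) = -0.9994
x' = -3.5 * 0.0349 - 1.6 * -0.9994
= -0.1221 - -1.599
= 1.4769


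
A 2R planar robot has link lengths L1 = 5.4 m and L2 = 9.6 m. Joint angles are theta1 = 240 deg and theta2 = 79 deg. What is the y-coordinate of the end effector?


Convert angles to radians: theta1 = 4.1888, theta2 = 1.3788
y = L1*sin(theta1) + L2*sin(theta1+theta2)
y = -4.6765 + -6.2982
y = -10.9747


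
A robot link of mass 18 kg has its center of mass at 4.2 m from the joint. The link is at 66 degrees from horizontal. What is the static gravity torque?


tau = m*g*L*cos(angle)
= 18 * 9.81 * 4.2 * cos(66 deg)
= 18 * 9.81 * 4.2 * 0.4067
= 301.6505 Nm


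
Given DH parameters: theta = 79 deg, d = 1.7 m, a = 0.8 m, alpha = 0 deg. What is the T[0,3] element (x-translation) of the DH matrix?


T[0,3] = a * cos(theta)
= 0.8 * cos(79 deg)
= 0.8 * 0.1908
= 0.1526


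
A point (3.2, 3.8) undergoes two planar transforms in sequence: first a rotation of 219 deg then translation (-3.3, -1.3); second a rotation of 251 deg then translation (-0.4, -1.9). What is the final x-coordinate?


After transform 1:
x1 = cos(219)*3.2 - sin(219)*3.8 + -3.3 = -3.3954
y1 = sin(219)*3.2 + cos(219)*3.8 + -1.3 = -6.267
After transform 2:
x2 = cos(251)*-3.3954 - sin(251)*-6.267 + -0.4
= -5.2201


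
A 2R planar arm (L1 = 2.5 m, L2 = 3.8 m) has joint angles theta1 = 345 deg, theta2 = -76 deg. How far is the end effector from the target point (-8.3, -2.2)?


End effector via forward kinematics:
x = L1*cos(t1) + L2*cos(t1+t2) = 2.3485
y = L1*sin(t1) + L2*sin(t1+t2) = -4.4465
Distance to target:
d = sqrt((-8.3 - 2.3485)^2 + (-2.2 - -4.4465)^2)
= sqrt(113.3905 + 5.0466)
= 10.8829 m


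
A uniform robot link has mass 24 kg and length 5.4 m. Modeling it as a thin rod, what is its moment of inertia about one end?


I = (1/3) * m * L^2
= (1/3) * 24 * 5.4^2
= 0.333333 * 24 * 29.16
= 233.28 kg*m^2


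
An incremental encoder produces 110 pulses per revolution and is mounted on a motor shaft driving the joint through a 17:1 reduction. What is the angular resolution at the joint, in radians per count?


counts per rev = 110
effective counts at joint = 110 * 17 = 1870
resolution = 2*pi / 1870
= 0.0034 rad/count


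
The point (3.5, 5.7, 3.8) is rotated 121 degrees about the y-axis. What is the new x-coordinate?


Rotation about y-axis: x' = x*cos(theta) + z*sin(theta)
= 3.5 * -0.515 + 3.8 * 0.8572
= 1.4546


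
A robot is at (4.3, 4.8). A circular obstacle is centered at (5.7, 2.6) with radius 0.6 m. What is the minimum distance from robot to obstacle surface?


center_dist = sqrt((4.3-5.7)^2 + (4.8-2.6)^2)
= sqrt(1.96 + 4.84)
= 2.6077
min_dist = center_dist - radius = 2.6077 - 0.6 = 2.0077 m


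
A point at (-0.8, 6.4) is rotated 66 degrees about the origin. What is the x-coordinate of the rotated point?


x' = x*cos(theta) - y*sin(theta)
cos(66 deg) = 0.4067, sin(66 deg) = 0.9135
x' = -0.8 * 0.4067 - 6.4 * 0.9135
= -0.3254 - 5.8467
= -6.1721


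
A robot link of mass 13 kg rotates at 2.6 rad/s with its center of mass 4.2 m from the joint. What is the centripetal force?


F = m * omega^2 * r
= 13 * 2.6^2 * 4.2
= 13 * 6.76 * 4.2
= 369.096 N


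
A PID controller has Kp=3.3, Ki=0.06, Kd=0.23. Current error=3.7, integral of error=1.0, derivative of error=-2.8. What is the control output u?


u = Kp*e + Ki*int(e) + Kd*de/dt
= 3.3*3.7 + 0.06*1.0 + 0.23*(-2.8)
= 12.21 + 0.06 + -0.644
= 11.626


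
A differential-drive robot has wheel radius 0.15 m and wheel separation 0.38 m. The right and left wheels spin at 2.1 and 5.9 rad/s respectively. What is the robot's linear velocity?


vR = r*wR = 0.15*2.1 = 0.315 m/s
vL = r*wL = 0.15*5.9 = 0.885 m/s
v = (vR+vL)/2 = 0.6 m/s
omega = (vR-vL)/L = -1.5 rad/s
linear velocity = 0.6 m/s


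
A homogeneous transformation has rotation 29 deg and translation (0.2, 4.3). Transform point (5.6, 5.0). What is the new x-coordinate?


x' = cos(theta)*px - sin(theta)*py + tx
= 0.8746*5.6 - 0.4848*5.0 + 0.2
= 2.6738


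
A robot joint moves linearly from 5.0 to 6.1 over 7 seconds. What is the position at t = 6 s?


s = t/T = 6/7 = 0.8571
p(t) = p0 + (pf-p0)*s
= 5.0 + (6.1 - 5.0) * 0.8571
= 5.9429


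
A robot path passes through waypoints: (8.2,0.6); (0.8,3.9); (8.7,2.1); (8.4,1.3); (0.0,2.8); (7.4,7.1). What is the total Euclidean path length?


Segment lengths:
  seg1 = sqrt((-7.4)^2 + (3.3)^2) = 8.1025
  seg2 = sqrt((7.9)^2 + (-1.8)^2) = 8.1025
  seg3 = sqrt((-0.3)^2 + (-0.8)^2) = 0.8544
  seg4 = sqrt((-8.4)^2 + (1.5)^2) = 8.5329
  seg5 = sqrt((7.4)^2 + (4.3)^2) = 8.5586
Total = 34.1508


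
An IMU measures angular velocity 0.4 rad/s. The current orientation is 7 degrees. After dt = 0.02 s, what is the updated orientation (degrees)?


delta_theta = w * dt = 0.4 * 0.02 = 0.008 rad
= 0.4584 deg
theta_new = 7 + 0.4584 = 7.4584 deg


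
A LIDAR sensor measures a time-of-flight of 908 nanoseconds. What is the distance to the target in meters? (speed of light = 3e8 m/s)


tof = 908 ns = 9.08e-07 s
dist = c * tof / 2
= 3e8 * 9.08e-07 / 2
= 136.2 m


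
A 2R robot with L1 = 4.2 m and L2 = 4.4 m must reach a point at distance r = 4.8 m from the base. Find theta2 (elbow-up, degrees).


cos(theta2) = (r^2 - L1^2 - L2^2) / (2*L1*L2)
cos(theta2) = (23.04 - 17.64 - 19.36) / 36.96
cos(theta2) = -0.377706
theta2 = 112.1916 degrees


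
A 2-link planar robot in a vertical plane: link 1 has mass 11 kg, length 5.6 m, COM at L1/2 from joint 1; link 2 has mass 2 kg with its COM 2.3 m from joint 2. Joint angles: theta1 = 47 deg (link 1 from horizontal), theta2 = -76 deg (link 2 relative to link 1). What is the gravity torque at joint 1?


Horizontal distance from joint 1 to link-1 COM:
  x_c1 = (L1/2)*cos(t1) = 2.8 * 0.682 = 1.9096 m
Horizontal distance from joint 1 to link-2 COM:
  x_c2 = L1*cos(t1) + Lc2*cos(t1+t2)
       = 5.6*0.682 + 2.3*0.8746 = 5.8308 m
tau1 = m1*g*x_c1 + m2*g*x_c2
     = 11*9.81*1.9096 + 2*9.81*5.8308
     = 206.0644 + 114.4006
     = 320.4651 Nm


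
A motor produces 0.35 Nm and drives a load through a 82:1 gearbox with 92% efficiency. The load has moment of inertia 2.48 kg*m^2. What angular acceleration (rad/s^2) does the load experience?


tau_out = tau_motor * N * eta
= 0.35 * 82 * 0.92 = 26.404 Nm
alpha = tau_out / I = 26.404 / 2.48
= 10.6468 rad/s^2


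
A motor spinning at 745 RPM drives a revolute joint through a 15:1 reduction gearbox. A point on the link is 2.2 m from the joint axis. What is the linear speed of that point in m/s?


omega_motor = 745 * 2*pi/60 = 78.0162 rad/s
omega_joint = omega_motor / 15 = 5.2011 rad/s
v = omega_joint * r = 5.2011 * 2.2
= 11.4424 m/s
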